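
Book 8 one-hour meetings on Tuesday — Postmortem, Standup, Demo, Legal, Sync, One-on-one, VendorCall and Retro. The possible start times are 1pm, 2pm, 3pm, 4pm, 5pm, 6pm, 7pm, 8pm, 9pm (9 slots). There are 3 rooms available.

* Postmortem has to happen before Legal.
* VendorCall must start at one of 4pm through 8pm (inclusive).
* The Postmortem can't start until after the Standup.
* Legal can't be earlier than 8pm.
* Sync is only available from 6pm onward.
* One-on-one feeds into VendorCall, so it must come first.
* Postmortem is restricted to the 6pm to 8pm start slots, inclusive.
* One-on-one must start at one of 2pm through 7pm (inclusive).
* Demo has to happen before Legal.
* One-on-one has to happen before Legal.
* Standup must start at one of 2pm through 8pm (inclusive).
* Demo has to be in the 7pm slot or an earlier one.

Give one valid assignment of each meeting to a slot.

One-on-one -> 2pm; Sync -> 6pm; Postmortem -> 6pm; Retro -> 1pm; Legal -> 8pm; VendorCall -> 4pm; Standup -> 2pm; Demo -> 1pm

Checking: One-on-one(2pm) before Legal(8pm); Standup(2pm) before Postmortem(6pm); Postmortem(6pm) before Legal(8pm); Demo(1pm) before Legal(8pm); One-on-one(2pm) before VendorCall(4pm); Standup=2pm in [2pm,8pm]; VendorCall=4pm in [4pm,8pm]; Sync=6pm in [6pm,9pm]; One-on-one=2pm in [2pm,7pm]; Legal=8pm in [8pm,9pm]; Postmortem=6pm in [6pm,8pm]; Demo=1pm in [1pm,7pm]; max 2 per slot (cap 3).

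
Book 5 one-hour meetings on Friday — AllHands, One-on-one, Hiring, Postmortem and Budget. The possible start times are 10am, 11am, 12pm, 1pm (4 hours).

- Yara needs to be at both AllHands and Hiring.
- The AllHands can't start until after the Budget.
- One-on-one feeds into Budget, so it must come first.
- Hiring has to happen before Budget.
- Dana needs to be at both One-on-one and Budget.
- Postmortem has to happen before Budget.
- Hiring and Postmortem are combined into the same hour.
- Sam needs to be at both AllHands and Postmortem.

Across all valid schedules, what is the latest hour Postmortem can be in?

Downstream work caps Postmortem at 11am.
Postmortem at 11am is achievable: One-on-one=10am, Hiring=11am, Postmortem=11am, Budget=12pm, AllHands=1pm.

11am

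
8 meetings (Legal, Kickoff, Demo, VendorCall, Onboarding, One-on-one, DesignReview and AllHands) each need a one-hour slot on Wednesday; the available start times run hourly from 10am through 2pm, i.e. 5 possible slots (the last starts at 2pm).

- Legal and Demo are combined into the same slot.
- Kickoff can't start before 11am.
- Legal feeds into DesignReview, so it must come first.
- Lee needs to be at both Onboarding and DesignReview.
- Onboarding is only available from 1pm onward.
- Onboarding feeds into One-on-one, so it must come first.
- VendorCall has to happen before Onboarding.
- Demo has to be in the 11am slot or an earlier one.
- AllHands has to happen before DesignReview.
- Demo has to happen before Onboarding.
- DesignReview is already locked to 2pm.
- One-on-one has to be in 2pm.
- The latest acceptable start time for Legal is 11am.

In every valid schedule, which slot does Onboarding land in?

Onboarding's window is 1pm–2pm.
DesignReview is fixed at 2pm, and Onboarding can't share a slot with DesignReview.
So Onboarding must be 1pm.

1pm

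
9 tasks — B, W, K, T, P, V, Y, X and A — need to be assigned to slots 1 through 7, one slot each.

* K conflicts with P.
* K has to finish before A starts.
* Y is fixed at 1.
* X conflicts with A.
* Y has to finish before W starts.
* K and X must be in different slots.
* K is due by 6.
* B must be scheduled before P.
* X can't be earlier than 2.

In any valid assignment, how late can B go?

6

Downstream work caps B at 6.
B at 6 is achievable: Y=1; V=1; A=3; K=1; W=2; B=6; P=7; T=1; X=2.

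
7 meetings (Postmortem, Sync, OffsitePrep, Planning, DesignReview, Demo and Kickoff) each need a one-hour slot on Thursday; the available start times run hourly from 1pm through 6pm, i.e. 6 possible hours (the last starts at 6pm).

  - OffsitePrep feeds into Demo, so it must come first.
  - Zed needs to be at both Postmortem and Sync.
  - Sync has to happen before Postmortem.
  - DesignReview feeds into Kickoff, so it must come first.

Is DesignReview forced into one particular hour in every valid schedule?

No

DesignReview can be 1pm (e.g. Postmortem in 2pm; Planning in 1pm; Sync in 1pm; Kickoff in 2pm; Demo in 2pm; OffsitePrep in 1pm; DesignReview in 1pm) or 2pm (e.g. Planning=1pm, Demo=2pm, DesignReview=2pm, Kickoff=3pm, Sync=1pm, Postmortem=2pm, OffsitePrep=1pm).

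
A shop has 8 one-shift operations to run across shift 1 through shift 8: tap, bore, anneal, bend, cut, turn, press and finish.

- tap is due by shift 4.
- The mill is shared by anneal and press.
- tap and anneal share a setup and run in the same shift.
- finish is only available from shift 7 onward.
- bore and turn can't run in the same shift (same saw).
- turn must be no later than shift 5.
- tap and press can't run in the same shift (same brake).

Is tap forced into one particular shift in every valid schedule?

tap can be shift 1 (e.g. turn in shift 1, finish in shift 7, bore in shift 2, anneal in shift 1, press in shift 2, tap in shift 1, bend in shift 1, cut in shift 1) or shift 2 (e.g. anneal -> shift 2; cut -> shift 1; press -> shift 1; turn -> shift 1; bore -> shift 2; finish -> shift 7; tap -> shift 2; bend -> shift 1).

No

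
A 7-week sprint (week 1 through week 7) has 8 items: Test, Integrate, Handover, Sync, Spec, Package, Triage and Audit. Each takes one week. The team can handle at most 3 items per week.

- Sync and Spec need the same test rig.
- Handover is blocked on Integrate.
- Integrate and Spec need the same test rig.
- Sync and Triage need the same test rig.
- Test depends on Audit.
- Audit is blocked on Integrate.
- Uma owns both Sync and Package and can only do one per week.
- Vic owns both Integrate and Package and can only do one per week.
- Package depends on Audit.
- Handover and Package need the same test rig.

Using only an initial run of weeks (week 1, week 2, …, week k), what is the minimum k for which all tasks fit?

The precedence chain requires at least 3 distinct weeks.
With at most 3 per week and 8 tasks, at least 3 weeks are needed.
3 works (last occupied week: week 3): for example Integrate in week 1; Audit in week 2; Sync in week 1; Package in week 3; Spec in week 2; Test in week 3; Triage in week 3; Handover in week 2.

3 weeks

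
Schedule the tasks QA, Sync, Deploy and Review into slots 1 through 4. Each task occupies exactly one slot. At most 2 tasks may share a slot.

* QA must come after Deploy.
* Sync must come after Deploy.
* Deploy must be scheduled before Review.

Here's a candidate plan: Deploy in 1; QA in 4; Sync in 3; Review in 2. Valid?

Valid

At most 2 tasks may share a slot — holds.
QA must come after Deploy — holds.
Deploy must be scheduled before Review — holds.
Sync must come after Deploy — holds.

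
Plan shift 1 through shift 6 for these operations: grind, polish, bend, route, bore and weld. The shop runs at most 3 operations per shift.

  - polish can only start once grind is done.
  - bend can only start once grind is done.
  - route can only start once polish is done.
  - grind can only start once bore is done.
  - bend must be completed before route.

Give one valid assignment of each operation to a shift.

weld -> shift 1, route -> shift 4, bend -> shift 3, polish -> shift 3, grind -> shift 2, bore -> shift 1

Checking: polish(shift 3) before route(shift 4); bend(shift 3) before route(shift 4); grind(shift 2) before polish(shift 3); bore(shift 1) before grind(shift 2); grind(shift 2) before bend(shift 3); max 2 per shift (cap 3).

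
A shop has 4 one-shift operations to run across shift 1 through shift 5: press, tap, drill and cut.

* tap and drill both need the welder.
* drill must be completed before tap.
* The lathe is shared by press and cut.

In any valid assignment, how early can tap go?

Precedence pushes tap to at least shift 2.
tap at shift 2 is achievable: press=shift 1, drill=shift 1, cut=shift 2, tap=shift 2.

shift 2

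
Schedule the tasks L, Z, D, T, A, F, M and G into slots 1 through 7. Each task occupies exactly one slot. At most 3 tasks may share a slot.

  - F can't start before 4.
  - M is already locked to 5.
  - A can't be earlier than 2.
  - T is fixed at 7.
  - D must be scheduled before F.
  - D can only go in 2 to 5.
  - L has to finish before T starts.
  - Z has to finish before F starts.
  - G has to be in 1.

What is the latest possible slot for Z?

Downstream work caps Z at 6.
Z at 6 is achievable: D -> 2, Z -> 6, G -> 1, L -> 1, F -> 7, A -> 2, M -> 5, T -> 7.

6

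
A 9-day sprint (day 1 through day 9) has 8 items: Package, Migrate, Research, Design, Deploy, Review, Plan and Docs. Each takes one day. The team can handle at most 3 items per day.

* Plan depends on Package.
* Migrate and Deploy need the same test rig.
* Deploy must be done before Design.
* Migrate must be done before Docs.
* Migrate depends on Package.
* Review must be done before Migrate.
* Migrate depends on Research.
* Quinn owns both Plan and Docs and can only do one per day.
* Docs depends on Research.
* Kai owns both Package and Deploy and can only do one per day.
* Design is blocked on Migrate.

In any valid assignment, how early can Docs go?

day 3

Precedence pushes Docs to at least day 3.
Docs at day 3 is achievable: Migrate=day 2; Design=day 4; Plan=day 2; Docs=day 3; Deploy=day 3; Review=day 1; Research=day 1; Package=day 1.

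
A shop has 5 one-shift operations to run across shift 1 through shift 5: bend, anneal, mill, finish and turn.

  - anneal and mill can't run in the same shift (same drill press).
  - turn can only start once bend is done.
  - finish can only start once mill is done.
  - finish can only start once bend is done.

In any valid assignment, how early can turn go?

Precedence pushes turn to at least shift 2.
turn at shift 2 is achievable: bend=shift 1; turn=shift 2; finish=shift 2; mill=shift 1; anneal=shift 2.

shift 2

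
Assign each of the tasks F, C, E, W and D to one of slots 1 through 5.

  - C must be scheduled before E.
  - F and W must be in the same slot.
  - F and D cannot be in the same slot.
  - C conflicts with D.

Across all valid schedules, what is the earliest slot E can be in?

Precedence pushes E to at least 2.
E at 2 is achievable: C=1, W=1, D=2, F=1, E=2.

2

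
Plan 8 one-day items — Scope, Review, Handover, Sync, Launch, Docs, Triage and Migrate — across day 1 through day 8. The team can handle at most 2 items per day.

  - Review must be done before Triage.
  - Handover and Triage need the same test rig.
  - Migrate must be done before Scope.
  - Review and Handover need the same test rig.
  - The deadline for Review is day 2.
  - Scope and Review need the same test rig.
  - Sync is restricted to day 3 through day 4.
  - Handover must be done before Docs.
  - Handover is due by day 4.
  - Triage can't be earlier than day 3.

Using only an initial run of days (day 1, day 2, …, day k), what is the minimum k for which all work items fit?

The precedence chain requires at least 2 distinct days.
With at most 2 per day and 8 work items, at least 4 days are needed.
Sync can't be placed before day 3, so the schedule must run through at least day 3.
4 works (last occupied day: day 4): for example Scope in day 2; Migrate in day 1; Launch in day 4; Sync in day 3; Triage in day 3; Review in day 1; Docs in day 4; Handover in day 2.

4 days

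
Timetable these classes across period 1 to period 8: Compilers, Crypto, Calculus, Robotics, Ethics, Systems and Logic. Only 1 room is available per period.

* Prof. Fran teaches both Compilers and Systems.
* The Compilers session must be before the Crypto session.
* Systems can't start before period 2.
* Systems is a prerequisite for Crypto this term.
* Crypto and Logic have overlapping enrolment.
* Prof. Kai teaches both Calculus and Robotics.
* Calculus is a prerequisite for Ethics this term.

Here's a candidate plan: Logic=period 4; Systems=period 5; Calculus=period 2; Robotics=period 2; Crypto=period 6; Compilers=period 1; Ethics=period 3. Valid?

The Compilers session must be before the Crypto session — holds.
Systems is a prerequisite for Crypto this term — holds.
Prof. Fran teaches both Compilers and Systems — holds.
Prof. Kai teaches both Calculus and Robotics — violated.
Systems can't start before period 2 — holds.
Only 1 room is available per period — violated.
Calculus is a prerequisite for Ethics this term — holds.
Crypto and Logic have overlapping enrolment — holds.

No — it violates: Prof. Kai teaches both Calculus and Robotics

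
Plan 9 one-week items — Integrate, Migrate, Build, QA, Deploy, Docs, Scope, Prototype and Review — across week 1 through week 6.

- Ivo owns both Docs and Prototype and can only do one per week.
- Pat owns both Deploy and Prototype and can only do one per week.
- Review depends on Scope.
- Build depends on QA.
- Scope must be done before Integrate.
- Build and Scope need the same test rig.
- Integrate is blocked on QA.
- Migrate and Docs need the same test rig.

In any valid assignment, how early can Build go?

Precedence pushes Build to at least week 2.
Build at week 2 is achievable: Scope in week 1, Migrate in week 1, Docs in week 2, Deploy in week 1, QA in week 1, Integrate in week 2, Build in week 2, Review in week 2, Prototype in week 3.

week 2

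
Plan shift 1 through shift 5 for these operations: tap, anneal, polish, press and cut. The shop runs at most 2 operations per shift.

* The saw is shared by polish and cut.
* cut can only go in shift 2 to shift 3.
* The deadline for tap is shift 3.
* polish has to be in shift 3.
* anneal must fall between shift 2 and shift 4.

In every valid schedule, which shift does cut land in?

shift 2

cut's window is shift 2–shift 3.
polish is fixed at shift 3, and cut can't share a shift with polish.
So cut must be shift 2.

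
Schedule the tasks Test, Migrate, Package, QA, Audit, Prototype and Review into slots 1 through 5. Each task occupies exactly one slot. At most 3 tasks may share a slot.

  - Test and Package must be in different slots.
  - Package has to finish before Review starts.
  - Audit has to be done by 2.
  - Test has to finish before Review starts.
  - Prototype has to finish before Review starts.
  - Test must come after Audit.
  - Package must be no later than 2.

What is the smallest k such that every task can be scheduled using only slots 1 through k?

The precedence chain requires at least 3 distinct slots.
With at most 3 per slot and 7 tasks, at least 3 slots are needed.
3 works (last occupied slot: 3): for example Review -> 3, Prototype -> 1, Test -> 2, Migrate -> 2, QA -> 2, Audit -> 1, Package -> 1.

3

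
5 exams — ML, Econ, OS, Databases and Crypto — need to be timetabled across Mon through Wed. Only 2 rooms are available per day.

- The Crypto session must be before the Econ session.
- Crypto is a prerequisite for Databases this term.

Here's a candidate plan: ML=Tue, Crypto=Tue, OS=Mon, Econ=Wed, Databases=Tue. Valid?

Crypto is a prerequisite for Databases this term — violated.
Only 2 rooms are available per day — violated.
The Crypto session must be before the Econ session — holds.

No. Only 2 rooms are available per day is not satisfied.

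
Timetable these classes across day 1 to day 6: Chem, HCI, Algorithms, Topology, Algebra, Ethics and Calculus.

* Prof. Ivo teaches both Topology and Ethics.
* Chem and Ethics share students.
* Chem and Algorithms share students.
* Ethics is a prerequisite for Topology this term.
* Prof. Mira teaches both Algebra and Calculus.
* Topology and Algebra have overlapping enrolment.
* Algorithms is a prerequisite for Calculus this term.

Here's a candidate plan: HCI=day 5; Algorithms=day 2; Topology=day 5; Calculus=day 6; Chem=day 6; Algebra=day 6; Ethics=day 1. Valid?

Chem and Algorithms share students — holds.
Algorithms is a prerequisite for Calculus this term — holds.
Prof. Ivo teaches both Topology and Ethics — holds.
Prof. Mira teaches both Algebra and Calculus — violated.
Ethics is a prerequisite for Topology this term — holds.
Topology and Algebra have overlapping enrolment — holds.
Chem and Ethics share students — holds.

No — it violates: Prof. Mira teaches both Algebra and Calculus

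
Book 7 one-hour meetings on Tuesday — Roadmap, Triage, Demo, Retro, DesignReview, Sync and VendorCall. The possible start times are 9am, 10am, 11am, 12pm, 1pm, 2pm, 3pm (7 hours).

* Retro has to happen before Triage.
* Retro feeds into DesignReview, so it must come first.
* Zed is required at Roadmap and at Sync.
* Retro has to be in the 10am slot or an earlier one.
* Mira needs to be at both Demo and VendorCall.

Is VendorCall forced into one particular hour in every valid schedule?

VendorCall can be 9am (e.g. Demo -> 10am; VendorCall -> 9am; Sync -> 10am; DesignReview -> 10am; Roadmap -> 9am; Retro -> 9am; Triage -> 10am) or 10am (e.g. VendorCall -> 10am, Retro -> 9am, Demo -> 9am, Triage -> 10am, Roadmap -> 9am, DesignReview -> 10am, Sync -> 10am).

No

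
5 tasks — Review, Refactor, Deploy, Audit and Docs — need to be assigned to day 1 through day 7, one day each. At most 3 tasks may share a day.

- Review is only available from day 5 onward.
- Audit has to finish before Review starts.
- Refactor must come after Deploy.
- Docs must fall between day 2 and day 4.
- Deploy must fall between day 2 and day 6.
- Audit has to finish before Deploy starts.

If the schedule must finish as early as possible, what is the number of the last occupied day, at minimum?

The precedence chain requires at least 3 distinct days.
With at most 3 per day and 5 tasks, at least 2 days are needed.
Review can't be placed before day 5, so the schedule must run through at least day 5.
5 works (last occupied day: day 5): for example Deploy in day 2, Refactor in day 3, Review in day 5, Audit in day 1, Docs in day 2.

5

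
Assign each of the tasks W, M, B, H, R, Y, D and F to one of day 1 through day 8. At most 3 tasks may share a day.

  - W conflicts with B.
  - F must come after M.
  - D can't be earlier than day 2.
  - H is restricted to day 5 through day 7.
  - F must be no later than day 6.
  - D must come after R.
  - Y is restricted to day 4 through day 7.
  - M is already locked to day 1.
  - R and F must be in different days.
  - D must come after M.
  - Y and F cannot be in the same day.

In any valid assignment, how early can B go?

B at day 1 is achievable: F -> day 2; W -> day 2; B -> day 1; M -> day 1; D -> day 2; Y -> day 4; R -> day 1; H -> day 5.

day 1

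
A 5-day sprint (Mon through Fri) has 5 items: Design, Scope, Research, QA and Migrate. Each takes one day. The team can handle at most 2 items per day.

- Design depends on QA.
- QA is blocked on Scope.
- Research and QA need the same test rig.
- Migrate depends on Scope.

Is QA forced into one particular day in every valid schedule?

QA can be Tue (e.g. Migrate=Tue, Scope=Mon, Research=Mon, QA=Tue, Design=Wed) or Wed (e.g. Scope=Mon, Migrate=Tue, QA=Wed, Research=Mon, Design=Thu).

No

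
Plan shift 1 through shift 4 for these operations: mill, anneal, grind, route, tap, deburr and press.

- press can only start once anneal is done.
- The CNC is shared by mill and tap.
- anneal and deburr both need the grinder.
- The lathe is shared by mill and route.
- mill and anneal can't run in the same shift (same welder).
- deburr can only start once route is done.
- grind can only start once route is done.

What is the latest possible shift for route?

Downstream work caps route at shift 3.
route at shift 3 is achievable: deburr -> shift 4; anneal -> shift 1; press -> shift 2; mill -> shift 2; route -> shift 3; grind -> shift 4; tap -> shift 1.

shift 3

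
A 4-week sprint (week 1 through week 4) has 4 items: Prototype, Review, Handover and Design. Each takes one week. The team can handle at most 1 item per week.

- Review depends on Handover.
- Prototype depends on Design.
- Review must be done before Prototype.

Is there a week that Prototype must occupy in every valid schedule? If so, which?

week 4

Precedence pushes Prototype to at least week 3.
So Prototype is pinned to week 4.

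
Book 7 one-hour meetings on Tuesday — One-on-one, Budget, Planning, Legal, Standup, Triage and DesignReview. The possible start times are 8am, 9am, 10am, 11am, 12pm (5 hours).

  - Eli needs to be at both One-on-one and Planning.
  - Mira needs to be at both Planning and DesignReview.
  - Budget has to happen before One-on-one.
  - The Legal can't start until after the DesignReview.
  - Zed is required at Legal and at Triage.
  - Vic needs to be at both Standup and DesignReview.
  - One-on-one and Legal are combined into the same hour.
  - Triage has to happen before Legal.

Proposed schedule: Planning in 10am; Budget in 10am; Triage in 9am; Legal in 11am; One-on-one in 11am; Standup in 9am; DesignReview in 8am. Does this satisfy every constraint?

Yes, all constraints hold

Zed is required at Legal and at Triage — holds.
Eli needs to be at both One-on-one and Planning — holds.
One-on-one and Legal are combined into the same hour — holds.
Triage has to happen before Legal — holds.
Vic needs to be at both Standup and DesignReview — holds.
Mira needs to be at both Planning and DesignReview — holds.
Budget has to happen before One-on-one — holds.
The Legal can't start until after the DesignReview — holds.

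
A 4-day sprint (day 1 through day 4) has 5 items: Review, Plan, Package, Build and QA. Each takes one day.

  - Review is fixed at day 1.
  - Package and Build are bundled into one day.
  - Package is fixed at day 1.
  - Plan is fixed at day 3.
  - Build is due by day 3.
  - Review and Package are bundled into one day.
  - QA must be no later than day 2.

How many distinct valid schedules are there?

2

Enumerating: Build in day 1, QA in day 1, Review in day 1, Plan in day 3, Package in day 1 | Build in day 1; Review in day 1; Plan in day 3; QA in day 2; Package in day 1.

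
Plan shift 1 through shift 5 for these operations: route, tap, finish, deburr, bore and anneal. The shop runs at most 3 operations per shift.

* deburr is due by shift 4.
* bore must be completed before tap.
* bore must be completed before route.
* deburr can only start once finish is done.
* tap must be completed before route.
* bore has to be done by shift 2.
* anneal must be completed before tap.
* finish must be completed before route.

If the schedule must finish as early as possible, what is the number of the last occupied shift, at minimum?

3

The precedence chain requires at least 3 distinct shifts.
With at most 3 per shift and 6 operations, at least 2 shifts are needed.
3 works (last occupied shift: shift 3): for example bore=shift 1, deburr=shift 2, route=shift 3, finish=shift 1, tap=shift 2, anneal=shift 1.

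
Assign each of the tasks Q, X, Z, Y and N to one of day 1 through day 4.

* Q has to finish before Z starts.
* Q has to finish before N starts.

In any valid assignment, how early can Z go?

day 2

Precedence pushes Z to at least day 2.
Z at day 2 is achievable: Y in day 1; Z in day 2; X in day 1; Q in day 1; N in day 2.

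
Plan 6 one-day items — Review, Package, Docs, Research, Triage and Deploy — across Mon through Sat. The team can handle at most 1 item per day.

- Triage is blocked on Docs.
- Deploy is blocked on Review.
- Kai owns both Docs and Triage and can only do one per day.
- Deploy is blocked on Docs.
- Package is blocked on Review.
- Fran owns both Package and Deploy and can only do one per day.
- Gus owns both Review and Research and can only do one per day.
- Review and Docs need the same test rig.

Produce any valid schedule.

Docs -> Tue, Research -> Sat, Deploy -> Wed, Package -> Thu, Review -> Mon, Triage -> Fri

Checking: Docs(Tue) before Deploy(Wed); Review(Mon) before Deploy(Wed); Docs(Tue) before Triage(Fri); Review(Mon) before Package(Thu); Package(Thu) != Deploy(Wed); Docs(Tue) != Triage(Fri); Review(Mon) != Research(Sat); Review(Mon) != Docs(Tue); max 1 per day (cap 1).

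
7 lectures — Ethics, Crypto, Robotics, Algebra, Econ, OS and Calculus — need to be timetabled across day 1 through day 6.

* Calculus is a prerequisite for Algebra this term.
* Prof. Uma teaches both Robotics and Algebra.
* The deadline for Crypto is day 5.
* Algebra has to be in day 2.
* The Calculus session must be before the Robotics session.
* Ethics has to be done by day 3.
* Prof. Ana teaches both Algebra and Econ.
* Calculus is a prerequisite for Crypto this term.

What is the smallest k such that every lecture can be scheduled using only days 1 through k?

3 days

The precedence chain requires at least 2 distinct days.
Could 2 days be enough, i.e. nothing placed later than day 2? No: Algebra's window within 2 days is {day 2}; Calculus must come before Algebra (at day 2 or earlier) → {day 1}; Robotics must come after Calculus (at day 1 or later) → {day 2}; Algebra can't share with Robotics (day 2) → nothing is left.
So 2 days is not enough.
3 works (last occupied day: day 3): for example Calculus -> day 1, Robotics -> day 3, Ethics -> day 1, Crypto -> day 2, Algebra -> day 2, Econ -> day 1, OS -> day 1.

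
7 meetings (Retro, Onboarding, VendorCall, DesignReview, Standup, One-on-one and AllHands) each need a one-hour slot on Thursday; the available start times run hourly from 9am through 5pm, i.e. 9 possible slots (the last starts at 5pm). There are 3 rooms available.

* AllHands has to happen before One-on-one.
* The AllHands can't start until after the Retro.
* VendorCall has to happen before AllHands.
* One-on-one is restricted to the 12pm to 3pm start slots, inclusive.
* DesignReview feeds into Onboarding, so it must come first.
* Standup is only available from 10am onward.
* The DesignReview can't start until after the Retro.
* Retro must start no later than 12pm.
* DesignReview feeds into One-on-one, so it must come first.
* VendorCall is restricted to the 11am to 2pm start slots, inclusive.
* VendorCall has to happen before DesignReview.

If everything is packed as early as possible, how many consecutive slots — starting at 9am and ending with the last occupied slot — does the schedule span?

The precedence chain requires at least 3 distinct slots.
With at most 3 per slot and 7 meetings, at least 3 slots are needed.
Propagating the time windows through the other constraints, Onboarding can't land before 1pm — that is slot 5 counting from 9am — so the schedule must run through at least 5 slots.
5 works (last occupied slot: 1pm): for example Standup -> 10am; AllHands -> 12pm; One-on-one -> 1pm; Onboarding -> 1pm; DesignReview -> 12pm; Retro -> 9am; VendorCall -> 11am.

5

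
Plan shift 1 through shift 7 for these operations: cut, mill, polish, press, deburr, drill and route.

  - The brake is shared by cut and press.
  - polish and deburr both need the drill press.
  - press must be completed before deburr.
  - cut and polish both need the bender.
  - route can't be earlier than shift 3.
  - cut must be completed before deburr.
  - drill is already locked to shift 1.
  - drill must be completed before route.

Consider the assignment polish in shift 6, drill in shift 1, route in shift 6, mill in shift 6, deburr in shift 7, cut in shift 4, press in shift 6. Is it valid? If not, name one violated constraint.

Valid

polish and deburr both need the drill press — holds.
The brake is shared by cut and press — holds.
route can't be earlier than shift 3 — holds.
drill must be completed before route — holds.
cut must be completed before deburr — holds.
press must be completed before deburr — holds.
cut and polish both need the bender — holds.
drill is already locked to shift 1 — holds.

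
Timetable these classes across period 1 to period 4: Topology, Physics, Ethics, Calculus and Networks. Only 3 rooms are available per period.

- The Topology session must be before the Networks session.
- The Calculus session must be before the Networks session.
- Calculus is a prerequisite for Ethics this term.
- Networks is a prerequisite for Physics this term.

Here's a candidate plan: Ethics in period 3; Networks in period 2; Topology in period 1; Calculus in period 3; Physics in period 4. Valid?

The Calculus session must be before the Networks session — violated.
Networks is a prerequisite for Physics this term — holds.
Only 3 rooms are available per period — holds.
The Topology session must be before the Networks session — holds.
Calculus is a prerequisite for Ethics this term — violated.

No — it violates: The Calculus session must be before the Networks session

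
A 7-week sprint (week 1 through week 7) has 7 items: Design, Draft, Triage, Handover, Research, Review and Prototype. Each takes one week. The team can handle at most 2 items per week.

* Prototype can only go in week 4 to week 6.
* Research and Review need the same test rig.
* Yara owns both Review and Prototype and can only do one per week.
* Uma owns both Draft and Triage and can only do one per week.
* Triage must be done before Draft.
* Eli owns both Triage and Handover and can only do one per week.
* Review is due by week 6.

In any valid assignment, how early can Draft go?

week 2

Precedence pushes Draft to at least week 2.
Draft at week 2 is achievable: Handover=week 3, Triage=week 1, Design=week 2, Prototype=week 4, Draft=week 2, Review=week 1, Research=week 3.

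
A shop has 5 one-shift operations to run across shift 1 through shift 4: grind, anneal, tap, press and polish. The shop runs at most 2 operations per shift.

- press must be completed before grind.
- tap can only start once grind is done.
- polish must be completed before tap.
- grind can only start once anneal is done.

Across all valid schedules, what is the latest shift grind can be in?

shift 3

Precedence pushes grind to at least shift 2; downstream work caps grind at shift 3.
grind at shift 3 is achievable: polish=shift 2; tap=shift 4; anneal=shift 1; press=shift 1; grind=shift 3.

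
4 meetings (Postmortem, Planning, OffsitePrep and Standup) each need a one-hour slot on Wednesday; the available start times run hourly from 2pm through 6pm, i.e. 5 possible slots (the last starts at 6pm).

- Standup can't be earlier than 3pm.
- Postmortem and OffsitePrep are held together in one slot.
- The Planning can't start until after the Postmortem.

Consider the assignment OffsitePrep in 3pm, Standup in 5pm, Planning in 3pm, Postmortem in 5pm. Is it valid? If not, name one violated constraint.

No — it violates: The Planning can't start until after the Postmortem

Postmortem and OffsitePrep are held together in one slot — violated.
Standup can't be earlier than 3pm — holds.
The Planning can't start until after the Postmortem — violated.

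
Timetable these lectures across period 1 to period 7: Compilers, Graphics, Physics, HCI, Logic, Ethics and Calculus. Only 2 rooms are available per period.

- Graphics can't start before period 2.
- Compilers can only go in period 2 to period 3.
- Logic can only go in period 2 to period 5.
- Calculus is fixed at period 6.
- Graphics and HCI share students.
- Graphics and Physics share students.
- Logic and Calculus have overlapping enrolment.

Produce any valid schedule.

Graphics in period 3, Ethics in period 3, Calculus in period 6, Physics in period 1, Logic in period 2, HCI in period 1, Compilers in period 2

Checking: Graphics(period 3) != HCI(period 1); Graphics(period 3) != Physics(period 1); Logic(period 2) != Calculus(period 6); Graphics=period 3 in [period 2,period 7]; Compilers=period 2 in [period 2,period 3]; Calculus=period 6 in [period 6,period 6]; Logic=period 2 in [period 2,period 5]; max 2 per period (cap 2).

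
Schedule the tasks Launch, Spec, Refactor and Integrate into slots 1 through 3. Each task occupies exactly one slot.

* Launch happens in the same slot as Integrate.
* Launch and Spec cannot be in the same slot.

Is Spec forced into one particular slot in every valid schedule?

No

Spec can be 1 (e.g. Launch in 2, Integrate in 2, Refactor in 1, Spec in 1) or 2 (e.g. Refactor=1; Spec=2; Launch=1; Integrate=1).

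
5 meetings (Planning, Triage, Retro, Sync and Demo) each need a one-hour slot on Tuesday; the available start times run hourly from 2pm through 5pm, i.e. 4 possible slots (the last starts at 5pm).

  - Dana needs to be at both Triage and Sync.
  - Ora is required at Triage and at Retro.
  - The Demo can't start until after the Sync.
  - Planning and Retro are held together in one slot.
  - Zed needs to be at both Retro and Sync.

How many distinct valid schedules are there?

Splitting on Planning: it can be 2pm (6), 3pm (8), 4pm (10), 5pm (12). Listing each branch's schedules as (Triage, Retro, Sync, Demo):
Planning=2pm: (3pm,2pm,4pm,5pm) (4pm,2pm,3pm,4pm) (4pm,2pm,3pm,5pm) (5pm,2pm,3pm,4pm) (5pm,2pm,3pm,5pm) (5pm,2pm,4pm,5pm) — 6.
Planning=3pm: (2pm,3pm,4pm,5pm) (4pm,3pm,2pm,3pm) (4pm,3pm,2pm,4pm) (4pm,3pm,2pm,5pm) (5pm,3pm,2pm,3pm) (5pm,3pm,2pm,4pm) (5pm,3pm,2pm,5pm) (5pm,3pm,4pm,5pm) — 8.
Planning=4pm: (2pm,4pm,3pm,4pm) (2pm,4pm,3pm,5pm) (3pm,4pm,2pm,3pm) (3pm,4pm,2pm,4pm) (3pm,4pm,2pm,5pm) (5pm,4pm,2pm,3pm) (5pm,4pm,2pm,4pm) (5pm,4pm,2pm,5pm) (5pm,4pm,3pm,4pm) (5pm,4pm,3pm,5pm) — 10.
Planning=5pm: (2pm,5pm,3pm,4pm) (2pm,5pm,3pm,5pm) (2pm,5pm,4pm,5pm) (3pm,5pm,2pm,3pm) (3pm,5pm,2pm,4pm) (3pm,5pm,2pm,5pm) (3pm,5pm,4pm,5pm) (4pm,5pm,2pm,3pm) (4pm,5pm,2pm,4pm) (4pm,5pm,2pm,5pm) (4pm,5pm,3pm,4pm) (4pm,5pm,3pm,5pm) — 12.
Summing: 6 + 8 + 10 + 12 = 36.

36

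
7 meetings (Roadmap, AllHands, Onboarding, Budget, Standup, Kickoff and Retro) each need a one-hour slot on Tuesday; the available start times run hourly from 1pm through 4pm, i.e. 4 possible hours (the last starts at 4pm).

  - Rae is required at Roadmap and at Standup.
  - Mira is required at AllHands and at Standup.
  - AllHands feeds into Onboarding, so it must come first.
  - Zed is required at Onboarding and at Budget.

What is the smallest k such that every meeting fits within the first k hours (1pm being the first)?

2

The precedence chain requires at least 2 distinct hours.
2 works (last occupied hour: 2pm): for example Roadmap in 1pm; Retro in 1pm; Onboarding in 2pm; Standup in 2pm; Kickoff in 1pm; Budget in 1pm; AllHands in 1pm.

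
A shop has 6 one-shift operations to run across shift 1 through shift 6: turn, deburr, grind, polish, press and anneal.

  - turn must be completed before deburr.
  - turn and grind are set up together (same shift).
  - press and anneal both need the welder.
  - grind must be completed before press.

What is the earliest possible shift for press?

Precedence pushes press to at least shift 2.
press at shift 2 is achievable: polish in shift 1, anneal in shift 1, turn in shift 1, grind in shift 1, press in shift 2, deburr in shift 2.

shift 2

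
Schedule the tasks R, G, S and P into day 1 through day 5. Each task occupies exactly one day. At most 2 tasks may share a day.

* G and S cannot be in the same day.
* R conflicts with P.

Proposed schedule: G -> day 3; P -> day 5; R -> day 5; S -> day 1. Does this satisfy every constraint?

G and S cannot be in the same day — holds.
At most 2 tasks may share a day — holds.
R conflicts with P — violated.

No — it violates: R conflicts with P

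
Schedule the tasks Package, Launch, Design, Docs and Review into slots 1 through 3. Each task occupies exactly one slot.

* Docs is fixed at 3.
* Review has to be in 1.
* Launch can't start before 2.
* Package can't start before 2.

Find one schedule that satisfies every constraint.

Launch=2; Docs=3; Review=1; Package=2; Design=1

Checking: Docs=3 in [3,3]; Launch=2 in [2,3]; Review=1 in [1,1]; Package=2 in [2,3].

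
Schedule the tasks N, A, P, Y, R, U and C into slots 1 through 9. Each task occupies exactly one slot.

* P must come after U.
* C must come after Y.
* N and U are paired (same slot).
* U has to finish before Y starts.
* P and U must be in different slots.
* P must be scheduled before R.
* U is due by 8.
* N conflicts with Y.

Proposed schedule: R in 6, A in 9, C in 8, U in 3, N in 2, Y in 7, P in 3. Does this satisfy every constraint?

Invalid. P and U must be in different slots.

P and U must be in different slots — violated.
U has to finish before Y starts — holds.
C must come after Y — holds.
N conflicts with Y — holds.
N and U are paired (same slot) — violated.
U is due by 8 — holds.
P must come after U — violated.
P must be scheduled before R — holds.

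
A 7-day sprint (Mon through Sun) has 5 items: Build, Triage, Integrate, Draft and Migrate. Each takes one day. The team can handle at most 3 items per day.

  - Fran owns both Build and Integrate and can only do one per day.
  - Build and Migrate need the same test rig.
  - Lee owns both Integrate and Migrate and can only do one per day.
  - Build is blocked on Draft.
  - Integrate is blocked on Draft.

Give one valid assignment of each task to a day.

Build in Tue; Integrate in Wed; Triage in Mon; Draft in Mon; Migrate in Mon

Checking: Draft(Mon) before Build(Tue); Draft(Mon) before Integrate(Wed); Build(Tue) != Migrate(Mon); Build(Tue) != Integrate(Wed); Integrate(Wed) != Migrate(Mon); max 3 per day (cap 3).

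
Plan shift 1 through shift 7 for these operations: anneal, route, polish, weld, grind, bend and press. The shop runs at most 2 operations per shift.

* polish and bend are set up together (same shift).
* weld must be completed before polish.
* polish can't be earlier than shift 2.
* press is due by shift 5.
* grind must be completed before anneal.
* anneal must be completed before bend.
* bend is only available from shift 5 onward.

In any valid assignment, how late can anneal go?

shift 6

Precedence pushes anneal to at least shift 2; downstream work caps anneal at shift 6.
anneal at shift 6 is achievable: weld=shift 1; polish=shift 7; bend=shift 7; grind=shift 2; route=shift 2; press=shift 1; anneal=shift 6.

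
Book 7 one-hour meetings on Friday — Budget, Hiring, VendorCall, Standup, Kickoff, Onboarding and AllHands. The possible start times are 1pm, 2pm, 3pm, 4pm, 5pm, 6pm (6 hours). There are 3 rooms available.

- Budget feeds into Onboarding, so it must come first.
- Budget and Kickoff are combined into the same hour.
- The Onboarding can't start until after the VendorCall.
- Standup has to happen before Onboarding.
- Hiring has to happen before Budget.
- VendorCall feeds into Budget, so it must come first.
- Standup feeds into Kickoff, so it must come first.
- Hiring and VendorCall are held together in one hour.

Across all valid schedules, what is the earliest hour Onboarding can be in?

Precedence pushes Onboarding to at least 3pm.
Onboarding at 3pm is achievable: VendorCall=1pm, Hiring=1pm, Onboarding=3pm, Kickoff=2pm, AllHands=2pm, Budget=2pm, Standup=1pm.

3pm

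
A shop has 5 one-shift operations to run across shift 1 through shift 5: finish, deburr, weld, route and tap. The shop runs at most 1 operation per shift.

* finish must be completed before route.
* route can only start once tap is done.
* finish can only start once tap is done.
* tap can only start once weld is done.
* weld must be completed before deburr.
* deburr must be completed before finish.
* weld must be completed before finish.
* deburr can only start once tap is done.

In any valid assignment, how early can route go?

Precedence pushes route to at least shift 5.
route at shift 5 is achievable: finish=shift 4; tap=shift 2; deburr=shift 3; route=shift 5; weld=shift 1.

shift 5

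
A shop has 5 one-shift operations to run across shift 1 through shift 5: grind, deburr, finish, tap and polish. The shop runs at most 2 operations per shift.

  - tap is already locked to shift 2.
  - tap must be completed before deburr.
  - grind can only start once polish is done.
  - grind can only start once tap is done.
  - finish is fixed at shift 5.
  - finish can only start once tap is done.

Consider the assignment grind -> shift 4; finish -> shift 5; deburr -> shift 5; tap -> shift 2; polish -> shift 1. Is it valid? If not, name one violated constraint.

tap is already locked to shift 2 — holds.
tap must be completed before deburr — holds.
The shop runs at most 2 operations per shift — holds.
grind can only start once polish is done — holds.
grind can only start once tap is done — holds.
finish can only start once tap is done — holds.
finish is fixed at shift 5 — holds.

Valid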